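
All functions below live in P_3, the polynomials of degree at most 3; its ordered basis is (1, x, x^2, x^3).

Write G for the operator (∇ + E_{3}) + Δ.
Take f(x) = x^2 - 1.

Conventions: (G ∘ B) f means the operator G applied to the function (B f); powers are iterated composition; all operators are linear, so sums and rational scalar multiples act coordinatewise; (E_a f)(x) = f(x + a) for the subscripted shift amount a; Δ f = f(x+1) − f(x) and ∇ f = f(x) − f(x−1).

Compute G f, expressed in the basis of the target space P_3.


the image equals g(x) = x^2 + 10x + 8

∇ f = 2x - 1
E_{3} f = x^2 + 6x + 8
(∇ + E_{3}) f = x^2 + 8x + 7
Δ f = 2x + 1
((∇ + E_{3}) + Δ) f = x^2 + 10x + 8


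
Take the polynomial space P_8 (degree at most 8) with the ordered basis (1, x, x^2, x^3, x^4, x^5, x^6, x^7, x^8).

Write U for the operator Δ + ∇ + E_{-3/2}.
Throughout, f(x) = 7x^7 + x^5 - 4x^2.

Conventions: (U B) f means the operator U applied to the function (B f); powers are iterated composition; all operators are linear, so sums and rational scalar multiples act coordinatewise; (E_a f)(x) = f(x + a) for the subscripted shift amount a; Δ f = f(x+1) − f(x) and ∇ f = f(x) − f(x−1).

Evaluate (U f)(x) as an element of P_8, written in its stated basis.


Δ f = 49x^6 + 147x^5 + 250x^4 + 255x^3 + 157x^2 + 46x + 4
∇ f = 49x^6 - 147x^5 + 250x^4 - 255x^3 + 157x^2 - 62x + 12
E_{-3/2} f = 7x^7 - (147/2)x^6 + (1327/4)x^5 - (6675/8)x^4 + (20205/16)x^3 - (36929/32)x^2 + (38109/64)x - 17433/128
(Δ + ∇ + E_{-3/2}) f = 7x^7 + (49/2)x^6 + (1327/4)x^5 - (2675/8)x^4 + (20205/16)x^3 - (26881/32)x^2 + (37085/64)x - 15385/128

g(x) = 7x^7 + (49/2)x^6 + (1327/4)x^5 - (2675/8)x^4 + (20205/16)x^3 - (26881/32)x^2 + (37085/64)x - 15385/128


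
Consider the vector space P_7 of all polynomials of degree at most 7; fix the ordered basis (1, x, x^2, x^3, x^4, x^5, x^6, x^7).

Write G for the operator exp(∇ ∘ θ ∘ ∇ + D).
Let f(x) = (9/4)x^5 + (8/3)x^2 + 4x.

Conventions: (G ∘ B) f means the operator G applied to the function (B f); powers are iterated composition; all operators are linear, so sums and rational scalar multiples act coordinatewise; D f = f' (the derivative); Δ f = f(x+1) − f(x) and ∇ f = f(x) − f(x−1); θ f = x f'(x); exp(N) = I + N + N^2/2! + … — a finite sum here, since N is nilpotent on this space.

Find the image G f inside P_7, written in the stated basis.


order-1 term: (45/4)x^4 + 180x^3 - (945/2)x^2 + (2867/6)x - 1913/12
order-2 term: (45/2)x^3 + (945/2)x^2 + 270x - 10633/12
order-3 term: (45/2)x^2 + 405x + 675/2
order-4 term: (45/4)x + 225/2
order-5 term: 9/4
the series for exp(∇ ∘ θ ∘ ∇ + D) f terminates at order 5
exp(∇ ∘ θ ∘ ∇ + D) f = (9/4)x^5 + (45/4)x^4 + (405/2)x^3 + (151/6)x^2 + (14017/12)x - 2373/4

g(x) = (9/4)x^5 + (45/4)x^4 + (405/2)x^3 + (151/6)x^2 + (14017/12)x - 2373/4


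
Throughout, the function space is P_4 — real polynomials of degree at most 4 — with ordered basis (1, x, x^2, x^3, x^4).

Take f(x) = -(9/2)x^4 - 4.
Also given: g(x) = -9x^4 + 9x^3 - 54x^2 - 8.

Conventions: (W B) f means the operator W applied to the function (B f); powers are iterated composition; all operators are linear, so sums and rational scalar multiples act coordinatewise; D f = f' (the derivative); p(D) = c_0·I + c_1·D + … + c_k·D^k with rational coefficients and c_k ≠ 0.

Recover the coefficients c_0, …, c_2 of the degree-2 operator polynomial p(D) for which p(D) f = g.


p(D) = 2·I − (1/2)·D + D^2, i.e. c_0 = 2, c_1 = -1/2, c_2 = 1

D^0 f = -(9/2)x^4 - 4
D^1 f = -18x^3
D^2 f = -54x^2
matching coefficients of g against c_0 f + c_1 Df + … from the top degree down determines the c_i
solution: c_0 = 2, c_1 = -1/2, c_2 = 1


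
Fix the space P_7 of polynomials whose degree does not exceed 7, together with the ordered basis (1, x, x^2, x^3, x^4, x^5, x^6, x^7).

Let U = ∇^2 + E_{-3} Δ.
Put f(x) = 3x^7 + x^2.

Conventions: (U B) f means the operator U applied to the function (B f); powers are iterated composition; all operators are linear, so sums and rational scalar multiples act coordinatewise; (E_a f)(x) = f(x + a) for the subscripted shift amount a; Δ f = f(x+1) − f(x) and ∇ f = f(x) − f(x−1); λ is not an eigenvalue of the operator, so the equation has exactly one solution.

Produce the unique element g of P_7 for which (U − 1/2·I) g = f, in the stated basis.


the result is g(x) = -6x^7 - 84x^6 - 252x^5 - 420x^4 - 10500x^3 - 30494x^2 + 20068x - 20176

write g with unknown coordinates in the stated basis and equate coefficients in (U − 1/2·I) g = f
solving from the highest basis element down gives g = -6x^7 - 84x^6 - 252x^5 - 420x^4 - 10500x^3 - 30494x^2 + 20068x - 20176
check: U g = -42x^6 - 126x^5 - 210x^4 - 5250x^3 - 15246x^2 + 10034x - 10088
so U g − 1/2·g = 3x^7 + x^2 = f ✓


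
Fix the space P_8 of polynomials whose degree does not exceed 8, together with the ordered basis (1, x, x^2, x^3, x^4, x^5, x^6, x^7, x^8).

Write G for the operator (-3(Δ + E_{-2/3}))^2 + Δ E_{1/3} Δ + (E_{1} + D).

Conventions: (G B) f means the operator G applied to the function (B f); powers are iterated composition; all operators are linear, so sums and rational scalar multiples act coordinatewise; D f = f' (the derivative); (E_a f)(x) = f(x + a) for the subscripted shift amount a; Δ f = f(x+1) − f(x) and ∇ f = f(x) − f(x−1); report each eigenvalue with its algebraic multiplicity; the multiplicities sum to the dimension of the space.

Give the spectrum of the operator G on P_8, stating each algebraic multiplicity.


λ = 10 (multiplicity 9)

image of 1: 10
image of x: 10x + 8
image of x^2: 10x^2 + 16x + 31
image of x^3: 10x^3 + 24x^2 + 93x + 143/3
image of x^4: 10x^4 + 32x^3 + 186x^2 + (572/3)x + 1579/9
image of x^5: 10x^5 + 40x^4 + 310x^3 + (1430/3)x^2 + (7895/9)x + 7999/27
image of x^6: 10x^6 + 48x^5 + 465x^4 + (2860/3)x^3 + (7895/3)x^2 + (15998/9)x + 61411/81
image of x^7: 10x^7 + 56x^6 + 651x^5 + (5005/3)x^4 + (55265/9)x^3 + (55993/9)x^2 + (429877/81)x + 347543/243
image of x^8: 10x^8 + 64x^7 + 868x^6 + (8008/3)x^5 + (110530/9)x^4 + (447944/27)x^3 + (1719508/81)x^2 + (2780344/243)x + 786073/243
the matrix is upper triangular; its diagonal is (10, 10, 10, 10, 10, 10, 10, 10, 10)
for a triangular matrix the eigenvalues are the diagonal entries, with algebraic multiplicity their repetition count


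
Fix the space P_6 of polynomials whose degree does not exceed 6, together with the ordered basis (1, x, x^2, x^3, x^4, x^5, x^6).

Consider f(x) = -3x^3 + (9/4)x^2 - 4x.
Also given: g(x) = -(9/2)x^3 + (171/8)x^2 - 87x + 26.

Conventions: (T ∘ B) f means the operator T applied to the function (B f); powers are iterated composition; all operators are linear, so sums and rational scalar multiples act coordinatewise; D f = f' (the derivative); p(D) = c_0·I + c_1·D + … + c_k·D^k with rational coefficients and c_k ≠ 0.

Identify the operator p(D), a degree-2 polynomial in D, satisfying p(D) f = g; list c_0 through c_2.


c_0 = 3/2, c_1 = -2, c_2 = 4

D^0 f = -3x^3 + (9/4)x^2 - 4x
D^1 f = -9x^2 + (9/2)x - 4
D^2 f = -18x + 9/2
matching coefficients of g against c_0 f + c_1 Df + … from the top degree down determines the c_i
solution: c_0 = 3/2, c_1 = -2, c_2 = 4


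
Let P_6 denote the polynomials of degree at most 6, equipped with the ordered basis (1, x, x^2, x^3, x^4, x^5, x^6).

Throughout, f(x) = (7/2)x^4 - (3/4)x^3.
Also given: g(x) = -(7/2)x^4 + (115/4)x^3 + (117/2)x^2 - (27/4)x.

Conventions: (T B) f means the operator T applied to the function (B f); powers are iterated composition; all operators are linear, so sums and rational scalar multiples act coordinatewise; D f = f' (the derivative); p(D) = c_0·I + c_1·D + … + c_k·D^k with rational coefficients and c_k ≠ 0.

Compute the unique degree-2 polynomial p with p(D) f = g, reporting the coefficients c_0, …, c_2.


D^0 f = (7/2)x^4 - (3/4)x^3
D^1 f = 14x^3 - (9/4)x^2
D^2 f = 42x^2 - (9/2)x
matching coefficients of g against c_0 f + c_1 Df + … from the top degree down determines the c_i
solution: c_0 = -1, c_1 = 2, c_2 = 3/2

p(D) = -I + 2·D + (3/2)·D^2, i.e. c_0 = -1, c_1 = 2, c_2 = 3/2


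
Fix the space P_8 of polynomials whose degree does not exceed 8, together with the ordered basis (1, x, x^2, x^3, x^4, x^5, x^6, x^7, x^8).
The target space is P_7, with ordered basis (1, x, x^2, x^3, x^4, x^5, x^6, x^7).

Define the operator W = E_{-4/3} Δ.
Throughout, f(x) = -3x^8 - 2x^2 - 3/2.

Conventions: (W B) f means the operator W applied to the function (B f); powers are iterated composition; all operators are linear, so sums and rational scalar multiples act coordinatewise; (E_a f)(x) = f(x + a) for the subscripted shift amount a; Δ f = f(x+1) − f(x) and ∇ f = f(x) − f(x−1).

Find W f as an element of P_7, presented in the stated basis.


the result is g(x) = -24x^7 + 140x^6 - 392x^5 + (5950/9)x^4 - (19096/27)x^3 + (12740/27)x^2 - (44660/243)x + 24275/729

Δ f = -24x^7 - 84x^6 - 168x^5 - 210x^4 - 168x^3 - 84x^2 - 28x - 5
E_{-4/3} Δ f = -24x^7 + 140x^6 - 392x^5 + (5950/9)x^4 - (19096/27)x^3 + (12740/27)x^2 - (44660/243)x + 24275/729


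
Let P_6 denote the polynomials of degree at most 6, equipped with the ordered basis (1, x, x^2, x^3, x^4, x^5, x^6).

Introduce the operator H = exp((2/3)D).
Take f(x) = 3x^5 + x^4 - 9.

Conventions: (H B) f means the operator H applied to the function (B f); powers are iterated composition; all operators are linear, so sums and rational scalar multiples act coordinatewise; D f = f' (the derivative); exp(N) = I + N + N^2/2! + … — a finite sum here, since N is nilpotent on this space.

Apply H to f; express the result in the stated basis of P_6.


g(x) = 3x^5 + 11x^4 + 16x^3 + (104/9)x^2 + (112/27)x - 227/27

order-1 term: 10x^4 + (8/3)x^3
order-2 term: (40/3)x^3 + (8/3)x^2
order-3 term: (80/9)x^2 + (32/27)x
order-4 term: (80/27)x + 16/81
order-5 term: 32/81
the series for exp((2/3)D) f terminates at order 5
exp((2/3)D) f = 3x^5 + 11x^4 + 16x^3 + (104/9)x^2 + (112/27)x - 227/27


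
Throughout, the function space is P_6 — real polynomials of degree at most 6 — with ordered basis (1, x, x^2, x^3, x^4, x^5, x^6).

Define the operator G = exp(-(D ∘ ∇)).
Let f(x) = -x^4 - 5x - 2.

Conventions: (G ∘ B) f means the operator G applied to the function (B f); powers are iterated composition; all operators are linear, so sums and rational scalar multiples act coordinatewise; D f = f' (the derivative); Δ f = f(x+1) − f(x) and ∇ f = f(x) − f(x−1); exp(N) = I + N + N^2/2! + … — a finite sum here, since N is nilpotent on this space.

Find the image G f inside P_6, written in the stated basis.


the result is g(x) = -x^4 + 12x^2 - 17x - 10

order-1 term: 12x^2 - 12x + 4
order-2 term: -12
the series for exp(-(D ∘ ∇)) f terminates at order 2
exp(-(D ∘ ∇)) f = -x^4 + 12x^2 - 17x - 10


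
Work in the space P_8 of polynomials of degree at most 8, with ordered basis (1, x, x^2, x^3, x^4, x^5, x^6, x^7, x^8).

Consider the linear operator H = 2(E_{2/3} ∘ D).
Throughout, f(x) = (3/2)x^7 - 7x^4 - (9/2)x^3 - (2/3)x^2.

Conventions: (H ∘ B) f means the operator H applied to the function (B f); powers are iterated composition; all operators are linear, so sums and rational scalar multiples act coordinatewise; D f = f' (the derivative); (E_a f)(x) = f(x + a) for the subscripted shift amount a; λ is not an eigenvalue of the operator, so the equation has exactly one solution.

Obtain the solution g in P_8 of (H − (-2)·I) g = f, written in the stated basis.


write g with unknown coordinates in the stated basis and equate coefficients in (H − (-2)·I) g = f
solving from the highest basis element down gives g = (3/4)x^7 - (21/4)x^6 + (21/2)x^5 + 14x^4 - (3217/36)x^3 + (3367/36)x^2 + (3265/54)x - 43397/486
check: H g = (21/2)x^6 - 21x^5 - 35x^4 + (1568/9)x^3 - (3379/18)x^2 - (3265/27)x + 43397/243
so H g − (-2)·g = (3/2)x^7 - 7x^4 - (9/2)x^3 - (2/3)x^2 = f ✓

the result is g(x) = (3/4)x^7 - (21/4)x^6 + (21/2)x^5 + 14x^4 - (3217/36)x^3 + (3367/36)x^2 + (3265/54)x - 43397/486


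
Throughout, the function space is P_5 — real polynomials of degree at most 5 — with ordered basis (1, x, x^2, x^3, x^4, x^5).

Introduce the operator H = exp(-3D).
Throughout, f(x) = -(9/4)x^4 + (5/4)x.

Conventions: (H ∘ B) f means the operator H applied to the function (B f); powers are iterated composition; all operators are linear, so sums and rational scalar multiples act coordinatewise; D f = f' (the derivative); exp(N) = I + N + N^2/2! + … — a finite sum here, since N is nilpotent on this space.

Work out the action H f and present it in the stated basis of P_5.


g(x) = -(9/4)x^4 + 27x^3 - (243/2)x^2 + (977/4)x - 186

order-1 term: 27x^3 - 15/4
order-2 term: -(243/2)x^2
order-3 term: 243x
order-4 term: -729/4
the series for exp(-3D) f terminates at order 4
exp(-3D) f = -(9/4)x^4 + 27x^3 - (243/2)x^2 + (977/4)x - 186


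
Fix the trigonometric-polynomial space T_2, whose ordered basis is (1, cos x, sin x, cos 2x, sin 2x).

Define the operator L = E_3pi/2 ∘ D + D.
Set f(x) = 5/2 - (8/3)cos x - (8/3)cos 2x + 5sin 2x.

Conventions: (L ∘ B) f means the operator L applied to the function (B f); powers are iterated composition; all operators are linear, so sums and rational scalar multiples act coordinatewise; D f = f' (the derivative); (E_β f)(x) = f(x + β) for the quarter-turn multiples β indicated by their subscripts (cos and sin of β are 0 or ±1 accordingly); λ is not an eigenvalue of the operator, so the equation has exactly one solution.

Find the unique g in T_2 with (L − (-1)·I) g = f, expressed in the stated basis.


the result is g(x) = 5/2 - (16/15)cos x - (8/15)sin x - (8/3)cos 2x + 5sin 2x

write g with unknown coordinates in the stated basis and equate coefficients in (L − (-1)·I) g = f
solving from the highest basis element down gives g = 5/2 - (16/15)cos x - (8/15)sin x - (8/3)cos 2x + 5sin 2x
check: L g = -(8/5)cos x + (8/15)sin x
so L g − (-1)·g = 5/2 - (8/3)cos x - (8/3)cos 2x + 5sin 2x = f ✓


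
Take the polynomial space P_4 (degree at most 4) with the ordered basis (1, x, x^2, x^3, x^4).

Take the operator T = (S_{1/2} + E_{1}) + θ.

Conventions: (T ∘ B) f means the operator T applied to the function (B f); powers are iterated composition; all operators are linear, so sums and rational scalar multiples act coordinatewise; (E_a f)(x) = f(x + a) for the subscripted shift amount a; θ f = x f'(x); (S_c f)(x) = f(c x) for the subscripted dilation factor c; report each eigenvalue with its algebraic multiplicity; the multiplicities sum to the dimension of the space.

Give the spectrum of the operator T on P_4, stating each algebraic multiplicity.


image of 1: 2
image of x: (5/2)x + 1
image of x^2: (13/4)x^2 + 2x + 1
image of x^3: (33/8)x^3 + 3x^2 + 3x + 1
image of x^4: (81/16)x^4 + 4x^3 + 6x^2 + 4x + 1
the matrix is upper triangular; its diagonal is (2, 5/2, 13/4, 33/8, 81/16)
for a triangular matrix the eigenvalues are the diagonal entries, with algebraic multiplicity their repetition count

λ = 2 (multiplicity 1), λ = 5/2 (multiplicity 1), λ = 13/4 (multiplicity 1), λ = 33/8 (multiplicity 1), λ = 81/16 (multiplicity 1)


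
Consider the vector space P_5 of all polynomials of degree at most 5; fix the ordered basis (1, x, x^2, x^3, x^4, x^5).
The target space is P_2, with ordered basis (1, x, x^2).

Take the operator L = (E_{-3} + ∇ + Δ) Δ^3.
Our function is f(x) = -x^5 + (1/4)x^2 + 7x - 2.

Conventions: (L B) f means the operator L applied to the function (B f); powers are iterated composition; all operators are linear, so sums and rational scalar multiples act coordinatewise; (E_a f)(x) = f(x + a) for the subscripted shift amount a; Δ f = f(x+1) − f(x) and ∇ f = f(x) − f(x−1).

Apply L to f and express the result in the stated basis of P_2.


Δ f = -5x^4 - 10x^3 - 10x^2 - (9/2)x + 25/4
Δ Δ f = -20x^3 - 60x^2 - 70x - 59/2
Δ Δ Δ f = -60x^2 - 180x - 150
E_{-3} Δ^3 f = -60x^2 + 180x - 150
∇ Δ^3 f = -120x - 120
Δ Δ^3 f = -120x - 240
(E_{-3} + ∇ + Δ) Δ^3 f = -60x^2 - 60x - 510

the image equals g(x) = -60x^2 - 60x - 510


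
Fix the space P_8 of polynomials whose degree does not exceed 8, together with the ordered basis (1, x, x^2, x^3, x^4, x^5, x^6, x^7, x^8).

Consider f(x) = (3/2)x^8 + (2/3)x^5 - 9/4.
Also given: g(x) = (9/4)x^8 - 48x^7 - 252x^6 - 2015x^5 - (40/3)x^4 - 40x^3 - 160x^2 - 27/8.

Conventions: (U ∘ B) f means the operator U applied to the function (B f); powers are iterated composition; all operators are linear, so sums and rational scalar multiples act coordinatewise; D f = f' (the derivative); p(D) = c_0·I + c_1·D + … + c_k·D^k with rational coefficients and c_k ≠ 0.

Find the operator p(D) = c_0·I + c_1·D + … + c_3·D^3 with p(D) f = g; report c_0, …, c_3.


D^0 f = (3/2)x^8 + (2/3)x^5 - 9/4
D^1 f = 12x^7 + (10/3)x^4
D^2 f = 84x^6 + (40/3)x^3
D^3 f = 504x^5 + 40x^2
matching coefficients of g against c_0 f + c_1 Df + … from the top degree down determines the c_i
solution: c_0 = 3/2, c_1 = -4, c_2 = -3, c_3 = -4

p(D) = (3/2)·I − 4·D − 3·D^2 − 4·D^3, i.e. c_0 = 3/2, c_1 = -4, c_2 = -3, c_3 = -4


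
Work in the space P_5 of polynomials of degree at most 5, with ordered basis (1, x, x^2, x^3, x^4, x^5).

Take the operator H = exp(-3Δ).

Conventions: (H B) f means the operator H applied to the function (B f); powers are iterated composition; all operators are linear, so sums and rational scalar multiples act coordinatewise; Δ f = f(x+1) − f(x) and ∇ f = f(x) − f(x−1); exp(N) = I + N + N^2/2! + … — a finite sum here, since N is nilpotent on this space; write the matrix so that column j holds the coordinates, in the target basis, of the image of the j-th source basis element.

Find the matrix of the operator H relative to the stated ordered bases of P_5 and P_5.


image of 1: 1
image of x: x - 3
image of x^2: x^2 - 6x + 6
image of x^3: x^3 - 9x^2 + 18x - 3
image of x^4: x^4 - 12x^3 + 36x^2 - 12x - 21
image of x^5: x^5 - 15x^4 + 60x^3 - 30x^2 - 105x + 24
each image's coordinates form column j of the matrix

the matrix is [[1, -3, 6, -3, -21, 24]; [0, 1, -6, 18, -12, -105]; [0, 0, 1, -9, 36, -30]; [0, 0, 0, 1, -12, 60]; [0, 0, 0, 0, 1, -15]; [0, 0, 0, 0, 0, 1]] (rows listed top to bottom)


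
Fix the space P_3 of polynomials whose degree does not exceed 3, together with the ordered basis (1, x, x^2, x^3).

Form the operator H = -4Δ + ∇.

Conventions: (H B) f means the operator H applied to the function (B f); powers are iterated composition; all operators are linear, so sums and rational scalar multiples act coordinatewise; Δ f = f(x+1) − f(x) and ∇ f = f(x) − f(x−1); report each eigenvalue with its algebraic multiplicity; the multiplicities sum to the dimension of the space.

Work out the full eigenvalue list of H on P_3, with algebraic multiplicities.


λ = 0 (multiplicity 4)

image of 1: 0
image of x: -3
image of x^2: -6x - 5
image of x^3: -9x^2 - 15x - 3
the matrix is upper triangular; its diagonal is (0, 0, 0, 0)
for a triangular matrix the eigenvalues are the diagonal entries, with algebraic multiplicity their repetition count


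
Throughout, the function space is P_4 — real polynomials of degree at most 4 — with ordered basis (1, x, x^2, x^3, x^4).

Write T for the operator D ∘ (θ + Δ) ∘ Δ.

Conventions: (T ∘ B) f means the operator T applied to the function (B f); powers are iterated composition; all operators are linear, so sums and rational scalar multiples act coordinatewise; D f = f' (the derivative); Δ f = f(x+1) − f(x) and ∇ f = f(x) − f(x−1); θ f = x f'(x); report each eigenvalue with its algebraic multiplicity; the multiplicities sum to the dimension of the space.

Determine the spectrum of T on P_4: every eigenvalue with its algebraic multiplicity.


λ = 0 (multiplicity 5)

image of 1: 0
image of x: 0
image of x^2: 2
image of x^3: 12x + 9
image of x^4: 36x^2 + 48x + 28
the matrix is upper triangular; its diagonal is (0, 0, 0, 0, 0)
for a triangular matrix the eigenvalues are the diagonal entries, with algebraic multiplicity their repetition count


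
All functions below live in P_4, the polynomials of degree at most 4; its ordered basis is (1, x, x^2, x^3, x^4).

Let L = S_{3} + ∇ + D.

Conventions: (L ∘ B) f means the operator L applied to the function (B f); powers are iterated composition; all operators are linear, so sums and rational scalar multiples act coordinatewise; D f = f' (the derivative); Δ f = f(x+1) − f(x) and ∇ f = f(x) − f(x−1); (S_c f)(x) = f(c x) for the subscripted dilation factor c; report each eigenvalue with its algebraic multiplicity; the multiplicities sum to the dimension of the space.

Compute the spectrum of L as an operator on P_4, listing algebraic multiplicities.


λ = 1 (multiplicity 1), λ = 3 (multiplicity 1), λ = 9 (multiplicity 1), λ = 27 (multiplicity 1), λ = 81 (multiplicity 1)

image of 1: 1
image of x: 3x + 2
image of x^2: 9x^2 + 4x - 1
image of x^3: 27x^3 + 6x^2 - 3x + 1
image of x^4: 81x^4 + 8x^3 - 6x^2 + 4x - 1
the matrix is upper triangular; its diagonal is (1, 3, 9, 27, 81)
for a triangular matrix the eigenvalues are the diagonal entries, with algebraic multiplicity their repetition count


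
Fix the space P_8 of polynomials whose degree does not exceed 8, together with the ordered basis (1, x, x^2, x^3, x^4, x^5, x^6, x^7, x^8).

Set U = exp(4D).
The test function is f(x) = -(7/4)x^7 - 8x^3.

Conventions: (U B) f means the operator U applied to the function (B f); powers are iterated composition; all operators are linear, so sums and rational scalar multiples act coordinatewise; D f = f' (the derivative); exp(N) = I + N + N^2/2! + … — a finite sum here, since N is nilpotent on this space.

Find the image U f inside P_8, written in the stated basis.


the result is g(x) = -(7/4)x^7 - 49x^6 - 588x^5 - 3920x^4 - 15688x^3 - 37728x^2 - 50560x - 29184

order-1 term: -49x^6 - 96x^2
order-2 term: -588x^5 - 384x
order-3 term: -3920x^4 - 512
order-4 term: -15680x^3
order-5 term: -37632x^2
order-6 term: -50176x
order-7 term: -28672
the series for exp(4D) f terminates at order 7
exp(4D) f = -(7/4)x^7 - 49x^6 - 588x^5 - 3920x^4 - 15688x^3 - 37728x^2 - 50560x - 29184


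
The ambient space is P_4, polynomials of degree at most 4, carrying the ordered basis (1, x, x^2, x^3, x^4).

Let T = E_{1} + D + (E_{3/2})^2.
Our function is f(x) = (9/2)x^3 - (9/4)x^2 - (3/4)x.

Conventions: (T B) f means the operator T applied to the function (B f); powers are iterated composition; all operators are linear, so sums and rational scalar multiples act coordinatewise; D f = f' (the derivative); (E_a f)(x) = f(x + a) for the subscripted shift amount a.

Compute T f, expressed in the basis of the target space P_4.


g(x) = 9x^3 + 63x^2 + 111x + 399/4

E_{1} f = (9/2)x^3 + (45/4)x^2 + (33/4)x + 3/2
D f = (27/2)x^2 - (9/2)x - 3/4
E_{3/2} f = (9/2)x^3 + 18x^2 + (183/8)x + 9
E_{3/2} E_{3/2} f = (9/2)x^3 + (153/4)x^2 + (429/4)x + 99
(E_{1} + D + (E_{3/2})^2) f = 9x^3 + 63x^2 + 111x + 399/4


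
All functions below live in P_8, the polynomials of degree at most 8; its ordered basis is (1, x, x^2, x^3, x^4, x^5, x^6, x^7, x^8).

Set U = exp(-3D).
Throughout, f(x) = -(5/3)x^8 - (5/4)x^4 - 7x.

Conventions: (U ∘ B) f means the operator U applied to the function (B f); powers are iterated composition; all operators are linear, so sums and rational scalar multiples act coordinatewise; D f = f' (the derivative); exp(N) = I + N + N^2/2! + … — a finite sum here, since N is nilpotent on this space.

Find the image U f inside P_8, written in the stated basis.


g(x) = -(5/3)x^8 + 40x^7 - 420x^6 + 2520x^5 - (37805/4)x^4 + 22695x^3 - (68175/2)x^2 + 29288x - 44061/4

order-1 term: 40x^7 + 15x^3 + 21
order-2 term: -420x^6 - (135/2)x^2
order-3 term: 2520x^5 + 135x
order-4 term: -9450x^4 - 405/4
order-5 term: 22680x^3
order-6 term: -34020x^2
order-7 term: 29160x
order-8 term: -10935
the series for exp(-3D) f terminates at order 8
exp(-3D) f = -(5/3)x^8 + 40x^7 - 420x^6 + 2520x^5 - (37805/4)x^4 + 22695x^3 - (68175/2)x^2 + 29288x - 44061/4


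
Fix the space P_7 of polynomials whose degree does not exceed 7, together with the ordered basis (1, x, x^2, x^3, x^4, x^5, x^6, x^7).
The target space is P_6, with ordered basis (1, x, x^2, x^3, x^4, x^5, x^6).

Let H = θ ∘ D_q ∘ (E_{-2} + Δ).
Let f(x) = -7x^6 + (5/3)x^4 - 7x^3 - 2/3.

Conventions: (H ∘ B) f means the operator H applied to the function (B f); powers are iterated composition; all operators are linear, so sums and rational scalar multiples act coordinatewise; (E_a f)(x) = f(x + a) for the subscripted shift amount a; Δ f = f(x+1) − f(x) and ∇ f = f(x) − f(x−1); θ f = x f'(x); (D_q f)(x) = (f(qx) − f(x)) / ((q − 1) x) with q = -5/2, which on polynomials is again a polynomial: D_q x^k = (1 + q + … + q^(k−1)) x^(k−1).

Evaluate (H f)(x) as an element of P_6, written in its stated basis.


the result is g(x) = (77805/32)x^5 + (9471/2)x^4 + (68295/4)x^3 + (55081/6)x^2 + 2571x

E_{-2} f = -7x^6 + 84x^5 - (1255/3)x^4 + (3299/3)x^3 - 1598x^2 + (3620/3)x - 366
Δ f = -42x^5 - 105x^4 - (400/3)x^3 - 116x^2 - (169/3)x - 37/3
(E_{-2} + Δ) f = -7x^6 + 42x^5 - (1570/3)x^4 + (2899/3)x^3 - 1714x^2 + (3451/3)x - 1135/3
D_q (E_{-2} + Δ) f = (15561/32)x^5 + (9471/8)x^4 + (22765/4)x^3 + (55081/12)x^2 + 2571x + 3451/3
θ D_q (E_{-2} + Δ) f = (77805/32)x^5 + (9471/2)x^4 + (68295/4)x^3 + (55081/6)x^2 + 2571x


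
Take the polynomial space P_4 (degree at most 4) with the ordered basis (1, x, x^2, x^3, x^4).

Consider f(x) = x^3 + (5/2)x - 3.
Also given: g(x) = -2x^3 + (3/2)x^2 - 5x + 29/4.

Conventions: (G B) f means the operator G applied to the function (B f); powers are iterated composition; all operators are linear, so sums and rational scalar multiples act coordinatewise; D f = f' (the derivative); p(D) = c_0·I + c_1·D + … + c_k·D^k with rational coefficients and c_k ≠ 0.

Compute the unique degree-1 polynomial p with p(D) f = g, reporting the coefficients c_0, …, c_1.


c_0 = -2, c_1 = 1/2

D^0 f = x^3 + (5/2)x - 3
D^1 f = 3x^2 + 5/2
matching coefficients of g against c_0 f + c_1 Df + … from the top degree down determines the c_i
solution: c_0 = -2, c_1 = 1/2


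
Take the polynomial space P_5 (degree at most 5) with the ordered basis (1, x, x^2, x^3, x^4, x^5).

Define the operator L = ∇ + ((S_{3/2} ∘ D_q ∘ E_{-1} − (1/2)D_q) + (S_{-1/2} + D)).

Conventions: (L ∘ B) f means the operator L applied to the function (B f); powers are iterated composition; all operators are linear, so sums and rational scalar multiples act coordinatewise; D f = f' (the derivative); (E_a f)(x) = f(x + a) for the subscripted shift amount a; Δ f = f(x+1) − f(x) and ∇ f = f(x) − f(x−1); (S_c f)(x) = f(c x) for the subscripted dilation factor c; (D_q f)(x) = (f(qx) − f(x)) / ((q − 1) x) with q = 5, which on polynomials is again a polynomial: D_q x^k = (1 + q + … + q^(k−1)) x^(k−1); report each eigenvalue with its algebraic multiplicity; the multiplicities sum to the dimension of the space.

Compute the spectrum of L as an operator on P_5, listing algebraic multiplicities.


image of 1: 1
image of x: -(1/2)x + 5/2
image of x^2: (1/4)x^2 + 10x - 3
image of x^3: -(1/8)x^3 + (241/4)x^2 - 30x + 4
image of x^4: (1/16)x^4 + (913/2)x^3 - 285x^2 + 58x - 5
image of x^5: -(1/32)x^5 + (57173/16)x^4 - (5285/2)x^3 + (1415/2)x^2 - 95x + 6
the matrix is upper triangular; its diagonal is (1, -1/2, 1/4, -1/8, 1/16, -1/32)
for a triangular matrix the eigenvalues are the diagonal entries, with algebraic multiplicity their repetition count

λ = -1/2 (multiplicity 1), λ = -1/8 (multiplicity 1), λ = -1/32 (multiplicity 1), λ = 1/16 (multiplicity 1), λ = 1/4 (multiplicity 1), λ = 1 (multiplicity 1)


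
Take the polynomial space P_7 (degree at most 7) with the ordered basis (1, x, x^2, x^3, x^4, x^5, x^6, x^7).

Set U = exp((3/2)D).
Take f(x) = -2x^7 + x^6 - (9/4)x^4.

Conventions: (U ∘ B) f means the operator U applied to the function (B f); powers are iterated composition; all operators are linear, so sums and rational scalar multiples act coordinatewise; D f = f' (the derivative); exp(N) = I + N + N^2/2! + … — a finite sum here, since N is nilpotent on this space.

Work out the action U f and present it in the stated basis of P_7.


order-1 term: -21x^6 + 9x^5 - (27/2)x^3
order-2 term: -(189/2)x^5 + (135/4)x^4 - (243/8)x^2
order-3 term: -(945/4)x^4 + (135/2)x^3 - (243/8)x
order-4 term: -(2835/8)x^3 + (1215/16)x^2 - 729/64
order-5 term: -(5103/16)x^2 + (729/16)x
order-6 term: -(5103/32)x + 729/64
order-7 term: -2187/64
the series for exp((3/2)D) f terminates at order 7
exp((3/2)D) f = -2x^7 - 20x^6 - (171/2)x^5 - (819/4)x^4 - (2403/8)x^3 - (2187/8)x^2 - (4617/32)x - 2187/64

g(x) = -2x^7 - 20x^6 - (171/2)x^5 - (819/4)x^4 - (2403/8)x^3 - (2187/8)x^2 - (4617/32)x - 2187/64


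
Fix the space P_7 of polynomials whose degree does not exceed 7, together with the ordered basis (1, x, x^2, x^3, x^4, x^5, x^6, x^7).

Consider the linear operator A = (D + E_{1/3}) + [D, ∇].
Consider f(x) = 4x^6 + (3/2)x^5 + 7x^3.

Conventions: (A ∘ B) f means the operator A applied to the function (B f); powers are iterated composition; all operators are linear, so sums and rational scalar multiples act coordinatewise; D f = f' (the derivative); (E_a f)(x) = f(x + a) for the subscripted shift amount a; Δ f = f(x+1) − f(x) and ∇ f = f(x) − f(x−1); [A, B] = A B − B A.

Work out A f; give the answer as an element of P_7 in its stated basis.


the result is g(x) = 4x^6 + (67/2)x^5 + (50/3)x^4 + (314/27)x^3 + (791/27)x^2 + (409/162)x + 395/1458

D f = 24x^5 + (15/2)x^4 + 21x^2
E_{1/3} f = 4x^6 + (19/2)x^5 + (55/6)x^4 + (314/27)x^3 + (224/27)x^2 + (409/162)x + 395/1458
(D + E_{1/3}) f = 4x^6 + (67/2)x^5 + (50/3)x^4 + (314/27)x^3 + (791/27)x^2 + (409/162)x + 395/1458
∇ f = 24x^5 - (105/2)x^4 + 65x^3 - 24x^2 - (9/2)x + 9/2
D ∇ f = 120x^4 - 210x^3 + 195x^2 - 48x - 9/2
D f = 24x^5 + (15/2)x^4 + 21x^2
∇ D f = 120x^4 - 210x^3 + 195x^2 - 48x - 9/2
[D, ∇] f = 0
((D + E_{1/3}) + [D, ∇]) f = 4x^6 + (67/2)x^5 + (50/3)x^4 + (314/27)x^3 + (791/27)x^2 + (409/162)x + 395/1458


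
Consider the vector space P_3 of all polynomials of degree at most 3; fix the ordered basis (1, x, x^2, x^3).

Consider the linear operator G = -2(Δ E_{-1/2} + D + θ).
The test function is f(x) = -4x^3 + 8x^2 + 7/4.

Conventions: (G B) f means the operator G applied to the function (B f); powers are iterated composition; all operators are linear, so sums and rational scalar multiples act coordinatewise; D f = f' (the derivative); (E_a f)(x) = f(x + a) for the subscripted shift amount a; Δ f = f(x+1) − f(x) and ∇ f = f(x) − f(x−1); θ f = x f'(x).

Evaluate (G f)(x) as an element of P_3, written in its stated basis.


E_{-1/2} f = -4x^3 + 14x^2 - 11x + 17/4
Δ E_{-1/2} f = -12x^2 + 16x - 1
D f = -12x^2 + 16x
θ f = -12x^3 + 16x^2
(Δ E_{-1/2} + D + θ) f = -12x^3 - 8x^2 + 32x - 1
(-2(Δ E_{-1/2} + D + θ)) f = 24x^3 + 16x^2 - 64x + 2

the image equals g(x) = 24x^3 + 16x^2 - 64x + 2


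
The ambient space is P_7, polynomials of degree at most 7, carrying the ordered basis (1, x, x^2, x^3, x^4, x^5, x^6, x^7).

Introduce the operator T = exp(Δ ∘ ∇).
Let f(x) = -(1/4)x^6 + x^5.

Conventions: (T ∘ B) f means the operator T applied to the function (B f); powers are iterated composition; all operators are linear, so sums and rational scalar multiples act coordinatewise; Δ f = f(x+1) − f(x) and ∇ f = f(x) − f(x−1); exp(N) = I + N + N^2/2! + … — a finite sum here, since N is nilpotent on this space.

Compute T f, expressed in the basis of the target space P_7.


the result is g(x) = -(1/4)x^6 + x^5 - (15/2)x^4 + 20x^3 - (105/2)x^2 + 70x - 91/2

order-1 term: -(15/2)x^4 + 20x^3 - (15/2)x^2 + 10x - 1/2
order-2 term: -45x^2 + 60x - 15
order-3 term: -30
the series for exp(Δ ∘ ∇) f terminates at order 3
exp(Δ ∘ ∇) f = -(1/4)x^6 + x^5 - (15/2)x^4 + 20x^3 - (105/2)x^2 + 70x - 91/2


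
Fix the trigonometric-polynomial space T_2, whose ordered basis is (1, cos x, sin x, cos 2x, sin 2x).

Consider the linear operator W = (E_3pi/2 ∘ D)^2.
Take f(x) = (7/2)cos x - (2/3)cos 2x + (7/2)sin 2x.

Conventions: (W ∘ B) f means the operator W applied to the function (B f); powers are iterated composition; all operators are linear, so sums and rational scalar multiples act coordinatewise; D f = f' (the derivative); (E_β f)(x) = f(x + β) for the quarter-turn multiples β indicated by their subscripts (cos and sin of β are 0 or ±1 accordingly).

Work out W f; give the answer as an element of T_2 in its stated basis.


the result is g(x) = (7/2)cos x + (8/3)cos 2x - 14sin 2x

D f = -(7/2)sin x + 7cos 2x + (4/3)sin 2x
E_3pi/2 D f = (7/2)cos x - 7cos 2x - (4/3)sin 2x
D (E_3pi/2 ∘ D) f = -(7/2)sin x - (8/3)cos 2x + 14sin 2x
E_3pi/2 D (E_3pi/2 ∘ D) f = (7/2)cos x + (8/3)cos 2x - 14sin 2x


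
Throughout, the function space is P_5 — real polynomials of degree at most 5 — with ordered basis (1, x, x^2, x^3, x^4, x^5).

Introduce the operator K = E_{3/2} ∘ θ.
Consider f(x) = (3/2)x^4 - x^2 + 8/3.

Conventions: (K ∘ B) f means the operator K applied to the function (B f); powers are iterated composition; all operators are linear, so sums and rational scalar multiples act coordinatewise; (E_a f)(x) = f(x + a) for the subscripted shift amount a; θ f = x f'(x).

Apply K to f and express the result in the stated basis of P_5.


θ f = 6x^4 - 2x^2
E_{3/2} θ f = 6x^4 + 36x^3 + 79x^2 + 75x + 207/8

g(x) = 6x^4 + 36x^3 + 79x^2 + 75x + 207/8


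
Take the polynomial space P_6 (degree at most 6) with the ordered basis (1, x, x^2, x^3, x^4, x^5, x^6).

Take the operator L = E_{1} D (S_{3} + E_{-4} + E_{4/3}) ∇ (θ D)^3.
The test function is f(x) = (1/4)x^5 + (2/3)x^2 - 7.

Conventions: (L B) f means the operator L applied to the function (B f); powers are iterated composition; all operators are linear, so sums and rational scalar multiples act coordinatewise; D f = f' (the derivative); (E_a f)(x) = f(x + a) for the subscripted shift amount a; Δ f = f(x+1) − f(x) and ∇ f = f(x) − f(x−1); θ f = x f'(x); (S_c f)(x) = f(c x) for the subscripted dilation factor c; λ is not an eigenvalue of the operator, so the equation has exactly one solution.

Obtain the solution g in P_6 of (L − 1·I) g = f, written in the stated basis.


the result is g(x) = -(1/4)x^5 - (2/3)x^2 - 3593

write g with unknown coordinates in the stated basis and equate coefficients in (L − 1·I) g = f
solving from the highest basis element down gives g = -(1/4)x^5 - (2/3)x^2 - 3593
check: L g = -3600
so L g − 1·g = (1/4)x^5 + (2/3)x^2 - 7 = f ✓


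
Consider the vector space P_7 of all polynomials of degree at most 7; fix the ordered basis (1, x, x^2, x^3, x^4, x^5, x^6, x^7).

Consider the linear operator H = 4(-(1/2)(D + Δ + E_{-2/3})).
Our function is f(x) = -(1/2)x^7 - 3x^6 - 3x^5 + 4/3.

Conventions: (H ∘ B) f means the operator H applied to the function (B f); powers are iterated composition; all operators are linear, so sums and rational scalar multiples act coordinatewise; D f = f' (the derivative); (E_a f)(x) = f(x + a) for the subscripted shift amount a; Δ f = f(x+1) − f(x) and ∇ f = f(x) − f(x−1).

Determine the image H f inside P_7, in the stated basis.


the image equals g(x) = x^7 + (46/3)x^6 + (253/3)x^5 + (5255/27)x^4 + (17255/81)x^3 + (13627/81)x^2 + (54529/729)x + 21895/2187

D f = -(7/2)x^6 - 18x^5 - 15x^4
Δ f = -(7/2)x^6 - (57/2)x^5 - (155/2)x^4 - (215/2)x^3 - (171/2)x^2 - (73/2)x - 13/2
E_{-2/3} f = -(1/2)x^7 - (2/3)x^6 + (13/3)x^5 - (130/27)x^4 + (80/81)x^3 + (112/81)x^2 - (656/729)x + 3268/2187
(D + Δ + E_{-2/3}) f = -(1/2)x^7 - (23/3)x^6 - (253/6)x^5 - (5255/54)x^4 - (17255/162)x^3 - (13627/162)x^2 - (54529/1458)x - 21895/4374
(-(1/2)(D + Δ + E_{-2/3})) f = (1/4)x^7 + (23/6)x^6 + (253/12)x^5 + (5255/108)x^4 + (17255/324)x^3 + (13627/324)x^2 + (54529/2916)x + 21895/8748
(4(-(1/2)(D + Δ + E_{-2/3}))) f = x^7 + (46/3)x^6 + (253/3)x^5 + (5255/27)x^4 + (17255/81)x^3 + (13627/81)x^2 + (54529/729)x + 21895/2187


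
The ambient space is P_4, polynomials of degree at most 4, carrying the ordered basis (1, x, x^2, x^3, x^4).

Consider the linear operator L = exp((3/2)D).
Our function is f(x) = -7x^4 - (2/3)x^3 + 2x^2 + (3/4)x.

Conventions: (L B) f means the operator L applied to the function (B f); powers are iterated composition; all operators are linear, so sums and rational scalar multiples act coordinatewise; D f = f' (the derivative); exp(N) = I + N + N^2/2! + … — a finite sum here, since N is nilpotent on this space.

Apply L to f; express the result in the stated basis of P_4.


order-1 term: -42x^3 - 3x^2 + 6x + 9/8
order-2 term: -(189/2)x^2 - (9/2)x + 9/2
order-3 term: -(189/2)x - 9/4
order-4 term: -567/16
the series for exp((3/2)D) f terminates at order 4
exp((3/2)D) f = -7x^4 - (128/3)x^3 - (191/2)x^2 - (369/4)x - 513/16

the result is g(x) = -7x^4 - (128/3)x^3 - (191/2)x^2 - (369/4)x - 513/16


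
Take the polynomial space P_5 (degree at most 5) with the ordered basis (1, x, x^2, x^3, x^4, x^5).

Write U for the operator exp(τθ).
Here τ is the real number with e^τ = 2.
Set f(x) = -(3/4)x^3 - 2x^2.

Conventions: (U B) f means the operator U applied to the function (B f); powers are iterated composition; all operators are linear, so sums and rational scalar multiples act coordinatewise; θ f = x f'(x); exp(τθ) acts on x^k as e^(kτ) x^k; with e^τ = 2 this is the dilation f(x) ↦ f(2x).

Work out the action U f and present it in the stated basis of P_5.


g(x) = -6x^3 - 8x^2

exp(τθ) x^k = e^(kτ) x^k; with e^τ = 2 this sends x^k to 2^k x^k
x^2 ↦ 4 x^2
x^3 ↦ 8 x^3
applying this coordinatewise to f: exp(τθ) f = -6x^3 - 8x^2


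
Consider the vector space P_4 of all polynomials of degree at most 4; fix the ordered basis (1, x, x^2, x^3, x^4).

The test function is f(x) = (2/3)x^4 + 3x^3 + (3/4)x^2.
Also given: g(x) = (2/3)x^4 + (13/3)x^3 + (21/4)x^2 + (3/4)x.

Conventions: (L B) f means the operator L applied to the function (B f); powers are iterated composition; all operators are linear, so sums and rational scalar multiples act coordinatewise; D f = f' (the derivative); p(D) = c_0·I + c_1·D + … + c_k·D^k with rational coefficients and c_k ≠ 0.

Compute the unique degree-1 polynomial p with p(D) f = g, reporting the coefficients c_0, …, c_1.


D^0 f = (2/3)x^4 + 3x^3 + (3/4)x^2
D^1 f = (8/3)x^3 + 9x^2 + (3/2)x
matching coefficients of g against c_0 f + c_1 Df + … from the top degree down determines the c_i
solution: c_0 = 1, c_1 = 1/2

c_0 = 1, c_1 = 1/2


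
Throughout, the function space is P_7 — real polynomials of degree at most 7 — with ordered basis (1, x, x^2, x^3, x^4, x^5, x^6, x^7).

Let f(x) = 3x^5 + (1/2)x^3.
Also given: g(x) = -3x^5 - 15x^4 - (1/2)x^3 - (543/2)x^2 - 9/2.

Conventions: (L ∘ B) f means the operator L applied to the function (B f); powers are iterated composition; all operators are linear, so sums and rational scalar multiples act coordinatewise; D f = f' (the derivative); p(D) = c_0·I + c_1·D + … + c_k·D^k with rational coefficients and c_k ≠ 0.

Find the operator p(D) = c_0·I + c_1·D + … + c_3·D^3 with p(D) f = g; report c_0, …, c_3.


D^0 f = 3x^5 + (1/2)x^3
D^1 f = 15x^4 + (3/2)x^2
D^2 f = 60x^3 + 3x
D^3 f = 180x^2 + 3
matching coefficients of g against c_0 f + c_1 Df + … from the top degree down determines the c_i
solution: c_0 = -1, c_1 = -1, c_2 = 0, c_3 = -3/2

p(D) = -I − D − (3/2)·D^3, i.e. c_0 = -1, c_1 = -1, c_2 = 0, c_3 = -3/2


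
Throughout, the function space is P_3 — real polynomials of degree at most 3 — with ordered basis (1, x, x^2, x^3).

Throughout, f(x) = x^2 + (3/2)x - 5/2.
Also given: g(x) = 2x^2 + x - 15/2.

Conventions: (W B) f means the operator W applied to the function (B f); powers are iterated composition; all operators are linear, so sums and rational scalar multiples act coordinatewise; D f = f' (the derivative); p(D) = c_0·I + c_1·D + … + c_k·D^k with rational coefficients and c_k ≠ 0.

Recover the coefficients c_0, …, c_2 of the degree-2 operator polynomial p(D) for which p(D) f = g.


D^0 f = x^2 + (3/2)x - 5/2
D^1 f = 2x + 3/2
D^2 f = 2
matching coefficients of g against c_0 f + c_1 Df + … from the top degree down determines the c_i
solution: c_0 = 2, c_1 = -1, c_2 = -1/2

c_0 = 2, c_1 = -1, c_2 = -1/2
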